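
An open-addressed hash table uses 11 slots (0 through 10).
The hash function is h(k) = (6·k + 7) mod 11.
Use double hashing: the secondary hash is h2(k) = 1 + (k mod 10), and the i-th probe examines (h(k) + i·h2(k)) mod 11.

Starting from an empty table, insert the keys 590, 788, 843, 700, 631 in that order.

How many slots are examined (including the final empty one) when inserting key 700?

2

Insert 590: h=5, slot 5 empty => index 5.
Insert 788: h=5, h2=9, slot 5 occupied => index 3.
Insert 843: h=5, h2=4, slot 5 occupied => index 9.
Insert 700: h=5, h2=1, slot 5 occupied => index 6.
Insert 631: h=9, h2=2, slot 9 occupied => index 0.
Table: [631, ∅, ∅, 788, ∅, 590, 700, ∅, ∅, 843, ∅]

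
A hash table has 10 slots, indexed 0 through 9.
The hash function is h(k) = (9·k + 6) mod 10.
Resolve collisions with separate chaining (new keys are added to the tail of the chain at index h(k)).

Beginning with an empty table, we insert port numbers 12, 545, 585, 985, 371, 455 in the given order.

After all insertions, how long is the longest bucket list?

Insert 12: h=4, bucket 4 empty → new chain.
Insert 545: h=1, bucket 1 empty → new chain.
Insert 585: h=1, bucket 1 nonempty → append to chain.
Insert 985: h=1, bucket 1 nonempty → append to chain.
Insert 371: h=5, bucket 5 empty → new chain.
Insert 455: h=1, bucket 1 nonempty → append to chain.
Final buckets:
0: —
1: 545 -> 585 -> 985 -> 455
2: —
3: —
4: 12
5: 371
6: —
7: —
8: —
9: —

4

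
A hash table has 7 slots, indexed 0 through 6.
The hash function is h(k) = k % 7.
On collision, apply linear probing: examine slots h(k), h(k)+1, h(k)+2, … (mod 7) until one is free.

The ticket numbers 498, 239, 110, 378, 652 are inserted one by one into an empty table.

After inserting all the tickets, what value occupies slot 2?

Insert 498: h=1, slot 1 empty -> index 1.
Insert 239: h=1, slot 1 occupied -> index 2.
Insert 110: h=5, slot 5 empty -> index 5.
Insert 378: h=0, slot 0 empty -> index 0.
Insert 652: h=1, slots 1,2 occupied -> index 3.
Table: [378, 498, 239, 652, ., 110, .]

239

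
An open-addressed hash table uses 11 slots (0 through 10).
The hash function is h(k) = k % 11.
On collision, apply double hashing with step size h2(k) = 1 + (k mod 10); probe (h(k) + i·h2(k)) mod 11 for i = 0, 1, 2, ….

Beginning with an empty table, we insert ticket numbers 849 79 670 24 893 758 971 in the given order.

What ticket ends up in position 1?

849: h=2 → slot 2
79: h=2, h2=10, probe 2,1 → slot 1
670: h=10 → slot 10
24: h=2, h2=5, probe 2,7 → slot 7
893: h=2, h2=4, probe 2,6 → slot 6
758: h=10, h2=9, probe 10,8 → slot 8
971: h=3 → slot 3
Table: [—, 79, 849, 971, —, —, 893, 24, 758, —, 670]

79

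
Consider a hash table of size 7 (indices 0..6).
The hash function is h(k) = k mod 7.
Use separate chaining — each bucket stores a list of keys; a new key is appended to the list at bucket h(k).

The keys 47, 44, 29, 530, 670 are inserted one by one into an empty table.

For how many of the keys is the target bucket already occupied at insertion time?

2

47 -> bucket 5
44 -> bucket 2
29 -> bucket 1
530 -> bucket 5 (collision)
670 -> bucket 5 (collision)
Final buckets:
0: —
1: 29
2: 44
3: —
4: —
5: 47 -> 530 -> 670
6: —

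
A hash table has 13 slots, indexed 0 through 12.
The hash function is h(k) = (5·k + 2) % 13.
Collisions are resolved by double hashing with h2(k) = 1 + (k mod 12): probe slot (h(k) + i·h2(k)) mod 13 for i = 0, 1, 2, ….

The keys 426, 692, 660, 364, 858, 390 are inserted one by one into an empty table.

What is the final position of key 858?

426 hashes to 0; slot 0 is free -> place at 0.
692 hashes to 4; slot 4 is free -> place at 4.
660 hashes to 0, h2=1; 0 taken -> place at 1.
364 hashes to 2; slot 2 is free -> place at 2.
858 hashes to 2, h2=7; 2 taken -> place at 9.
390 hashes to 2, h2=7; 2,9 taken -> place at 3.
Table: [426, 660, 364, 390, 692, —, —, —, —, 858, —, —, —]

9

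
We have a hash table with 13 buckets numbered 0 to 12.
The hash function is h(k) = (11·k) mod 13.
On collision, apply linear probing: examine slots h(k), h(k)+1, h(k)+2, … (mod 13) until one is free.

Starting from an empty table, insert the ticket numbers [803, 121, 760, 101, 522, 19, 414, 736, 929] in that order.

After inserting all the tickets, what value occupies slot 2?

19

803 hashes to 6; slot 6 is free → place at 6.
121 hashes to 5; slot 5 is free → place at 5.
760 hashes to 1; slot 1 is free → place at 1.
101 hashes to 6; 6 taken → place at 7.
522 hashes to 9; slot 9 is free → place at 9.
19 hashes to 1; 1 taken → place at 2.
414 hashes to 4; slot 4 is free → place at 4.
736 hashes to 10; slot 10 is free → place at 10.
929 hashes to 1; 1,2 taken → place at 3.
Table: [-, 760, 19, 929, 414, 121, 803, 101, -, 522, 736, -, -]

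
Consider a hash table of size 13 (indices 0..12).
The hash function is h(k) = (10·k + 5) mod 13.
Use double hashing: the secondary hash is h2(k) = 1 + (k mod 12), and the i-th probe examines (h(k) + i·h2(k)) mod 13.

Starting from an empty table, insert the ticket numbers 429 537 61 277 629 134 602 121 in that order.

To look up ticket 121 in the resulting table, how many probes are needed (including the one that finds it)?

3

429: h=5 => slot 5
537: h=6 => slot 6
61: h=4 => slot 4
277: h=6, h2=2, probe 6,8 => slot 8
629: h=3 => slot 3
134: h=6, h2=3, probe 6,9 => slot 9
602: h=6, h2=3, probe 6,9,12 => slot 12
121: h=6, h2=2, probe 6,8,10 => slot 10
Table: [_, _, _, 629, 61, 429, 537, _, 277, 134, 121, _, 602]
Lookup 121: h=6, h2=2, probe 6,8,10 → found at 10.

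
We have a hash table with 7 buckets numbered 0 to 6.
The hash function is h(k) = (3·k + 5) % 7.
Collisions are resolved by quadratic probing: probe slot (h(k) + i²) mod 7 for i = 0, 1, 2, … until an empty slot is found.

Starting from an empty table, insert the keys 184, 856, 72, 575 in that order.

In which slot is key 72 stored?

Insert 184: h=4, slot 4 empty => index 4.
Insert 856: h=4, slot 4 occupied => index 5.
Insert 72: h=4, slots 4,5 occupied => index 1.
Insert 575: h=1, slot 1 occupied => index 2.
Table: [-, 72, 575, -, 184, 856, -]

1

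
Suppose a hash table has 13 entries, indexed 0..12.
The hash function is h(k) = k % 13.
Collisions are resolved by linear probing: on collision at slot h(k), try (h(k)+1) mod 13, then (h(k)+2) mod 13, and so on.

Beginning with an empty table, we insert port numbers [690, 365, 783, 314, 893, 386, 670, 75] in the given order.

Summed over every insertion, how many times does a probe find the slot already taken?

5

Insert 690: h=1, slot 1 empty => index 1.
Insert 365: h=1, slot 1 occupied => index 2.
Insert 783: h=3, slot 3 empty => index 3.
Insert 314: h=2, slots 2,3 occupied => index 4.
Insert 893: h=9, slot 9 empty => index 9.
Insert 386: h=9, slot 9 occupied => index 10.
Insert 670: h=7, slot 7 empty => index 7.
Insert 75: h=10, slot 10 occupied => index 11.
Table: [-, 690, 365, 783, 314, -, -, 670, -, 893, 386, 75, -]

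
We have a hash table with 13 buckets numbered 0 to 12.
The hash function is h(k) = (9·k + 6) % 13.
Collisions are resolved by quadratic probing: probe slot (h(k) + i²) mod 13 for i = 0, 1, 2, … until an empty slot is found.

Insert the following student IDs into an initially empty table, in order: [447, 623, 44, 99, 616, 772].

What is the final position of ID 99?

Insert 447: h=12, slot 12 empty -> index 12.
Insert 623: h=10, slot 10 empty -> index 10.
Insert 44: h=12, slot 12 occupied -> index 0.
Insert 99: h=0, slot 0 occupied -> index 1.
Insert 616: h=12, slots 12,0 occupied -> index 3.
Insert 772: h=12, slots 12,0,3 occupied -> index 8.
Table: [44, 99, _, 616, _, _, _, _, 772, _, 623, _, 447]

1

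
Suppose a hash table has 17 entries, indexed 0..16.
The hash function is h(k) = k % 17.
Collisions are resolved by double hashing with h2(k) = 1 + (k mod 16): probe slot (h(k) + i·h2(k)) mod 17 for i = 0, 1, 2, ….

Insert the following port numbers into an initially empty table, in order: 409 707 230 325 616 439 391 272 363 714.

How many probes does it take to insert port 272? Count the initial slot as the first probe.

409: h=1 → slot 1
707: h=10 → slot 10
230: h=9 → slot 9
325: h=2 → slot 2
616: h=4 → slot 4
439: h=14 → slot 14
391: h=0 → slot 0
272: h=0, h2=1, probe 0,1,2,3 → slot 3
363: h=6 → slot 6
714: h=0, h2=11, probe 0,11 → slot 11
Table: [391, 409, 325, 272, 616, ., 363, ., ., 230, 707, 714, ., ., 439, ., .]

4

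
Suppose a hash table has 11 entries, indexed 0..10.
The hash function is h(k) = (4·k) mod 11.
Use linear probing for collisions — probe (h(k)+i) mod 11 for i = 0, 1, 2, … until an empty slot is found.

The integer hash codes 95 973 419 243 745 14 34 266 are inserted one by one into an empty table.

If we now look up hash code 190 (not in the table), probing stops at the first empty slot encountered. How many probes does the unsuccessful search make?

2

95: h=6 => slot 6
973: h=9 => slot 9
419: h=4 => slot 4
243: h=4, probe 4,5 => slot 5
745: h=10 => slot 10
14: h=1 => slot 1
34: h=4, probe 4,5,6,7 => slot 7
266: h=8 => slot 8
Table: [∅, 14, ∅, ∅, 419, 243, 95, 34, 266, 973, 745]
Lookup 190: h=1, probe 1,2 → slot 2 empty, not found.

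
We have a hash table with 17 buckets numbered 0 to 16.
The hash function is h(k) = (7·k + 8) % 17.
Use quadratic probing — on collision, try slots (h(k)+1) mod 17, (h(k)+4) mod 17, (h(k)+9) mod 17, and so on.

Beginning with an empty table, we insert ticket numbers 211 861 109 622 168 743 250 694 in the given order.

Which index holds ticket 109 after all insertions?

Insert 211: h=6, slot 6 empty → index 6.
Insert 861: h=0, slot 0 empty → index 0.
Insert 109: h=6, slot 6 occupied → index 7.
Insert 622: h=10, slot 10 empty → index 10.
Insert 168: h=11, slot 11 empty → index 11.
Insert 743: h=7, slot 7 occupied → index 8.
Insert 250: h=7, slots 7,8,11 occupied → index 16.
Insert 694: h=4, slot 4 empty → index 4.
Table: [861, —, —, —, 694, —, 211, 109, 743, —, 622, 168, —, —, —, —, 250]

7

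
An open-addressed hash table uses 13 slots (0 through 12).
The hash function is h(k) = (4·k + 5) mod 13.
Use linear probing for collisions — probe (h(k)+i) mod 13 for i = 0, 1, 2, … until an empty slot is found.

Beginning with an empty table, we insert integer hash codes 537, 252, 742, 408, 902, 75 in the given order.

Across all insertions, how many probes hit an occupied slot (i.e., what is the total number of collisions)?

3

537 hashes to 8; slot 8 is free → place at 8.
252 hashes to 12; slot 12 is free → place at 12.
742 hashes to 9; slot 9 is free → place at 9.
408 hashes to 12; 12 taken → place at 0.
902 hashes to 12; 12,0 taken → place at 1.
75 hashes to 6; slot 6 is free → place at 6.
Table: [408, 902, -, -, -, -, 75, -, 537, 742, -, -, 252]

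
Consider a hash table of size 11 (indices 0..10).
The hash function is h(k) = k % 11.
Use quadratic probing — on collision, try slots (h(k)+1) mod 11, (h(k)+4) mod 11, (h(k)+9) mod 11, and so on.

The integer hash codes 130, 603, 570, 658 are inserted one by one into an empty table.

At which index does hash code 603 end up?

Insert 130: h=9, slot 9 empty -> index 9.
Insert 603: h=9, slot 9 occupied -> index 10.
Insert 570: h=9, slots 9,10 occupied -> index 2.
Insert 658: h=9, slots 9,10,2 occupied -> index 7.
Table: [-, -, 570, -, -, -, -, 658, -, 130, 603]

10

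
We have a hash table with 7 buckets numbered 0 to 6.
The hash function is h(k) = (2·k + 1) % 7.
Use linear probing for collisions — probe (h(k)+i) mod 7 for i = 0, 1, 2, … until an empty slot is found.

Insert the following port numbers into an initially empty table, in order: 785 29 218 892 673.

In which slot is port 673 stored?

785 hashes to 3; slot 3 is free → place at 3.
29 hashes to 3; 3 taken → place at 4.
218 hashes to 3; 3,4 taken → place at 5.
892 hashes to 0; slot 0 is free → place at 0.
673 hashes to 3; 3,4,5 taken → place at 6.
Table: [892, ∅, ∅, 785, 29, 218, 673]

6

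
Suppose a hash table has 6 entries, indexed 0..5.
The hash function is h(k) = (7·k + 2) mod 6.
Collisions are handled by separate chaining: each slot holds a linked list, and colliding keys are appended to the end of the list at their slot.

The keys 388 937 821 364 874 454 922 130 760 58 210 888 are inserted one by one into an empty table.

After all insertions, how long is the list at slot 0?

8

388 -> bucket 0
937 -> bucket 3
821 -> bucket 1
364 -> bucket 0 (collision)
874 -> bucket 0 (collision)
454 -> bucket 0 (collision)
922 -> bucket 0 (collision)
130 -> bucket 0 (collision)
760 -> bucket 0 (collision)
58 -> bucket 0 (collision)
210 -> bucket 2
888 -> bucket 2 (collision)
Final buckets:
0: 388 -> 364 -> 874 -> 454 -> 922 -> 130 -> 760 -> 58
1: 821
2: 210 -> 888
3: 937
4: _
5: _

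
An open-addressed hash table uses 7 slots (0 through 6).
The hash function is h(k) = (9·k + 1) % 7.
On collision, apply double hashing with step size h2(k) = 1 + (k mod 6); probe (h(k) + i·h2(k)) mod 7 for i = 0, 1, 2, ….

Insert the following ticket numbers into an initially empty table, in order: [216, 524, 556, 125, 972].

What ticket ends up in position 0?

216: h=6 → slot 6
524: h=6, h2=3, probe 6,2 → slot 2
556: h=0 → slot 0
125: h=6, h2=6, probe 6,5 → slot 5
972: h=6, h2=1, probe 6,0,1 → slot 1
Table: [556, 972, 524, _, _, 125, 216]

556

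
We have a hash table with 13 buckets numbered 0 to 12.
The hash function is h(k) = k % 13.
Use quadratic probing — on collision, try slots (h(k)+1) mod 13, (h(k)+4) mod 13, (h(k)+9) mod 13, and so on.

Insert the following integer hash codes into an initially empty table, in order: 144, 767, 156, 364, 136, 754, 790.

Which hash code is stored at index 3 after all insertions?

754

Insert 144: h=1, slot 1 empty -> index 1.
Insert 767: h=0, slot 0 empty -> index 0.
Insert 156: h=0, slots 0,1 occupied -> index 4.
Insert 364: h=0, slots 0,1,4 occupied -> index 9.
Insert 136: h=6, slot 6 empty -> index 6.
Insert 754: h=0, slots 0,1,4,9 occupied -> index 3.
Insert 790: h=10, slot 10 empty -> index 10.
Table: [767, 144, —, 754, 156, —, 136, —, —, 364, 790, —, —]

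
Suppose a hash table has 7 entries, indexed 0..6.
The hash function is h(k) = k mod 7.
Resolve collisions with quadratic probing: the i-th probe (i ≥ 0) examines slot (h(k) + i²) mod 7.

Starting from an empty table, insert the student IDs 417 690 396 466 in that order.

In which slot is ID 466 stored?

417: h=4 -> slot 4
690: h=4, probe 4,5 -> slot 5
396: h=4, probe 4,5,1 -> slot 1
466: h=4, probe 4,5,1,6 -> slot 6
Table: [∅, 396, ∅, ∅, 417, 690, 466]

6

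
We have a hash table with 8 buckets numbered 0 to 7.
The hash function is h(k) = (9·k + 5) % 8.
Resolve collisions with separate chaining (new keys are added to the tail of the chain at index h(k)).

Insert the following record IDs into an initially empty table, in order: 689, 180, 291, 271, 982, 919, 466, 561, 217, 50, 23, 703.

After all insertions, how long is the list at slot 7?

Insert 689: h=6, bucket 6 empty → new chain.
Insert 180: h=1, bucket 1 empty → new chain.
Insert 291: h=0, bucket 0 empty → new chain.
Insert 271: h=4, bucket 4 empty → new chain.
Insert 982: h=3, bucket 3 empty → new chain.
Insert 919: h=4, bucket 4 nonempty → append to chain.
Insert 466: h=7, bucket 7 empty → new chain.
Insert 561: h=6, bucket 6 nonempty → append to chain.
Insert 217: h=6, bucket 6 nonempty → append to chain.
Insert 50: h=7, bucket 7 nonempty → append to chain.
Insert 23: h=4, bucket 4 nonempty → append to chain.
Insert 703: h=4, bucket 4 nonempty → append to chain.
Final buckets:
0: 291
1: 180
2: .
3: 982
4: 271 -> 919 -> 23 -> 703
5: .
6: 689 -> 561 -> 217
7: 466 -> 50

2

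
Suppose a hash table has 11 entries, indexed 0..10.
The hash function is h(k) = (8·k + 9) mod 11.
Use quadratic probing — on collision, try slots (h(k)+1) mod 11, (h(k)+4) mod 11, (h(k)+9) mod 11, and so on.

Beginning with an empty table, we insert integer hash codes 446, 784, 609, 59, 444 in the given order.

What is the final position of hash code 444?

1

446 hashes to 2; slot 2 is free -> place at 2.
784 hashes to 0; slot 0 is free -> place at 0.
609 hashes to 8; slot 8 is free -> place at 8.
59 hashes to 8; 8 taken -> place at 9.
444 hashes to 8; 8,9 taken -> place at 1.
Table: [784, 444, 446, ., ., ., ., ., 609, 59, .]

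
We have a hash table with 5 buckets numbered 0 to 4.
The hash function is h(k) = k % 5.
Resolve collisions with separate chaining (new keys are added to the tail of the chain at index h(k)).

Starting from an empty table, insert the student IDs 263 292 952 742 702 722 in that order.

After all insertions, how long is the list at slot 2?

5

263 → bucket 3
292 → bucket 2
952 → bucket 2 (collision)
742 → bucket 2 (collision)
702 → bucket 2 (collision)
722 → bucket 2 (collision)
Final buckets:
0: -
1: -
2: 292 -> 952 -> 742 -> 702 -> 722
3: 263
4: -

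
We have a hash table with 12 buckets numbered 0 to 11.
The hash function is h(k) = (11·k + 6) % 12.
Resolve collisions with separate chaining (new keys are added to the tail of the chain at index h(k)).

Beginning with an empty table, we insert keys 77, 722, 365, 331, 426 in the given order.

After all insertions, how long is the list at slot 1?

2

77 -> bucket 1
722 -> bucket 4
365 -> bucket 1 (collision)
331 -> bucket 11
426 -> bucket 0
Final buckets:
0: 426
1: 77 -> 365
2: _
3: _
4: 722
5: _
6: _
7: _
8: _
9: _
10: _
11: 331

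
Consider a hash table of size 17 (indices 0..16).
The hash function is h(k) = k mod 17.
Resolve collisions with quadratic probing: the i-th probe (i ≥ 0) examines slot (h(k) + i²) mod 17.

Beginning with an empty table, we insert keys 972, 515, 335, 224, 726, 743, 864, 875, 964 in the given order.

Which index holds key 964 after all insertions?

972 hashes to 3; slot 3 is free → place at 3.
515 hashes to 5; slot 5 is free → place at 5.
335 hashes to 12; slot 12 is free → place at 12.
224 hashes to 3; 3 taken → place at 4.
726 hashes to 12; 12 taken → place at 13.
743 hashes to 12; 12,13 taken → place at 16.
864 hashes to 14; slot 14 is free → place at 14.
875 hashes to 8; slot 8 is free → place at 8.
964 hashes to 12; 12,13,16,4 taken → place at 11.
Table: [_, _, _, 972, 224, 515, _, _, 875, _, _, 964, 335, 726, 864, _, 743]

11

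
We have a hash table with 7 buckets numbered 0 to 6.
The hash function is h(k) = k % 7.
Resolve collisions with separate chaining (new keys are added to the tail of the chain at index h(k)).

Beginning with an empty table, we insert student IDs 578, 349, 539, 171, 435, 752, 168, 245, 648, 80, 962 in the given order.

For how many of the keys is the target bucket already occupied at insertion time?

6

Insert 578: h=4, bucket 4 empty → new chain.
Insert 349: h=6, bucket 6 empty → new chain.
Insert 539: h=0, bucket 0 empty → new chain.
Insert 171: h=3, bucket 3 empty → new chain.
Insert 435: h=1, bucket 1 empty → new chain.
Insert 752: h=3, bucket 3 nonempty → append to chain.
Insert 168: h=0, bucket 0 nonempty → append to chain.
Insert 245: h=0, bucket 0 nonempty → append to chain.
Insert 648: h=4, bucket 4 nonempty → append to chain.
Insert 80: h=3, bucket 3 nonempty → append to chain.
Insert 962: h=3, bucket 3 nonempty → append to chain.
Final buckets:
0: 539 -> 168 -> 245
1: 435
2: —
3: 171 -> 752 -> 80 -> 962
4: 578 -> 648
5: —
6: 349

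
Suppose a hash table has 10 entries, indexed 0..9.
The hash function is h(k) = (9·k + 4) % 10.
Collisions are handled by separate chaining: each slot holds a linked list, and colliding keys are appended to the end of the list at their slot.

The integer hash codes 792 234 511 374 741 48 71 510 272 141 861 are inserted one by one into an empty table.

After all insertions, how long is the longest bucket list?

Insert 792: h=2, bucket 2 empty -> new chain.
Insert 234: h=0, bucket 0 empty -> new chain.
Insert 511: h=3, bucket 3 empty -> new chain.
Insert 374: h=0, bucket 0 nonempty -> append to chain.
Insert 741: h=3, bucket 3 nonempty -> append to chain.
Insert 48: h=6, bucket 6 empty -> new chain.
Insert 71: h=3, bucket 3 nonempty -> append to chain.
Insert 510: h=4, bucket 4 empty -> new chain.
Insert 272: h=2, bucket 2 nonempty -> append to chain.
Insert 141: h=3, bucket 3 nonempty -> append to chain.
Insert 861: h=3, bucket 3 nonempty -> append to chain.
Final buckets:
0: 234 -> 374
1: ∅
2: 792 -> 272
3: 511 -> 741 -> 71 -> 141 -> 861
4: 510
5: ∅
6: 48
7: ∅
8: ∅
9: ∅

5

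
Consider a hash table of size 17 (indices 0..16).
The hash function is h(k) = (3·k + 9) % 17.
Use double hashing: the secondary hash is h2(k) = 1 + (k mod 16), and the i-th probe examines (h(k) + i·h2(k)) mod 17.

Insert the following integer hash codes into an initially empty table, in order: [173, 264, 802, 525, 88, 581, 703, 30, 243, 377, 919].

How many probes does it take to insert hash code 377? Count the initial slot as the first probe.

Insert 173: h=1, slot 1 empty → index 1.
Insert 264: h=2, slot 2 empty → index 2.
Insert 802: h=1, h2=3, slot 1 occupied → index 4.
Insert 525: h=3, slot 3 empty → index 3.
Insert 88: h=1, h2=9, slot 1 occupied → index 10.
Insert 581: h=1, h2=6, slot 1 occupied → index 7.
Insert 703: h=10, h2=16, slot 10 occupied → index 9.
Insert 30: h=14, slot 14 empty → index 14.
Insert 243: h=7, h2=4, slot 7 occupied → index 11.
Insert 377: h=1, h2=10, slots 1,11,4,14,7 occupied → index 0.
Insert 919: h=12, slot 12 empty → index 12.
Table: [377, 173, 264, 525, 802, _, _, 581, _, 703, 88, 243, 919, _, 30, _, _]

6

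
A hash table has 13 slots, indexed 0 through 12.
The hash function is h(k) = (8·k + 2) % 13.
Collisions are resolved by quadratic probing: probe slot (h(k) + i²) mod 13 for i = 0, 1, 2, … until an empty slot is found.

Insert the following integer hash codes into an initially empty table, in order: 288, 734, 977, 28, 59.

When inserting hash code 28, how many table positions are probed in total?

Insert 288: h=5, slot 5 empty => index 5.
Insert 734: h=11, slot 11 empty => index 11.
Insert 977: h=5, slot 5 occupied => index 6.
Insert 28: h=5, slots 5,6 occupied => index 9.
Insert 59: h=6, slot 6 occupied => index 7.
Table: [-, -, -, -, -, 288, 977, 59, -, 28, -, 734, -]

3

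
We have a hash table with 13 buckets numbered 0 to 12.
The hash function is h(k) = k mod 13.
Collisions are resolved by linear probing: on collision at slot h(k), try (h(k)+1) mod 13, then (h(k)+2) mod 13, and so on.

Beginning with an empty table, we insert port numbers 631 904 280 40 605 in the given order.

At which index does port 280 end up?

9

Insert 631: h=7, slot 7 empty => index 7.
Insert 904: h=7, slot 7 occupied => index 8.
Insert 280: h=7, slots 7,8 occupied => index 9.
Insert 40: h=1, slot 1 empty => index 1.
Insert 605: h=7, slots 7,8,9 occupied => index 10.
Table: [_, 40, _, _, _, _, _, 631, 904, 280, 605, _, _]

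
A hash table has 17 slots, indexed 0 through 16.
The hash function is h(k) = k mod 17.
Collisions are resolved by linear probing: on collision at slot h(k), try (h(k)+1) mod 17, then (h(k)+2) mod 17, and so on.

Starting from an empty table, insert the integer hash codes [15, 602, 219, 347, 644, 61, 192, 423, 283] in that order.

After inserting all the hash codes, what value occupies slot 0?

15 hashes to 15; slot 15 is free => place at 15.
602 hashes to 7; slot 7 is free => place at 7.
219 hashes to 15; 15 taken => place at 16.
347 hashes to 7; 7 taken => place at 8.
644 hashes to 15; 15,16 taken => place at 0.
61 hashes to 10; slot 10 is free => place at 10.
192 hashes to 5; slot 5 is free => place at 5.
423 hashes to 15; 15,16,0 taken => place at 1.
283 hashes to 11; slot 11 is free => place at 11.
Table: [644, 423, ., ., ., 192, ., 602, 347, ., 61, 283, ., ., ., 15, 219]

644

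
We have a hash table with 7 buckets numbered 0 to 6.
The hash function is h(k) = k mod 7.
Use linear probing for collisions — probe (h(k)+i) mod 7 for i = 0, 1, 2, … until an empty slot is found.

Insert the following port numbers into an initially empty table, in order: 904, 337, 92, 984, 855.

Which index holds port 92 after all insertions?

3

904 hashes to 1; slot 1 is free => place at 1.
337 hashes to 1; 1 taken => place at 2.
92 hashes to 1; 1,2 taken => place at 3.
984 hashes to 4; slot 4 is free => place at 4.
855 hashes to 1; 1,2,3,4 taken => place at 5.
Table: [., 904, 337, 92, 984, 855, .]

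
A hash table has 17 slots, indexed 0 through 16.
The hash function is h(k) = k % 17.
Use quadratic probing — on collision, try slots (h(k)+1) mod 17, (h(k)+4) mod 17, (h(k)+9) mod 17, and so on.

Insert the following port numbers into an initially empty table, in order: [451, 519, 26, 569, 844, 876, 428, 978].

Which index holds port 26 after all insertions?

13

Insert 451: h=9, slot 9 empty → index 9.
Insert 519: h=9, slot 9 occupied → index 10.
Insert 26: h=9, slots 9,10 occupied → index 13.
Insert 569: h=8, slot 8 empty → index 8.
Insert 844: h=11, slot 11 empty → index 11.
Insert 876: h=9, slots 9,10,13 occupied → index 1.
Insert 428: h=3, slot 3 empty → index 3.
Insert 978: h=9, slots 9,10,13,1,8 occupied → index 0.
Table: [978, 876, ., 428, ., ., ., ., 569, 451, 519, 844, ., 26, ., ., .]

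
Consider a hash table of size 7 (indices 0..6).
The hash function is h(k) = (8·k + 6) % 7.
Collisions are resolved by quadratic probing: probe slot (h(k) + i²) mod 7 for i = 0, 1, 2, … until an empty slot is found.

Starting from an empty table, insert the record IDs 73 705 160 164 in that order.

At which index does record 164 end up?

3

73 hashes to 2; slot 2 is free -> place at 2.
705 hashes to 4; slot 4 is free -> place at 4.
160 hashes to 5; slot 5 is free -> place at 5.
164 hashes to 2; 2 taken -> place at 3.
Table: [-, -, 73, 164, 705, 160, -]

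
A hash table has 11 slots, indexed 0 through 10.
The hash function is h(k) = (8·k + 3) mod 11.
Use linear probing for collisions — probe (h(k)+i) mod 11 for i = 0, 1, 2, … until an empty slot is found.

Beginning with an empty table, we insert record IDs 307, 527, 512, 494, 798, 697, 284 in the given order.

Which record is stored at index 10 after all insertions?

307 hashes to 6; slot 6 is free => place at 6.
527 hashes to 6; 6 taken => place at 7.
512 hashes to 7; 7 taken => place at 8.
494 hashes to 6; 6,7,8 taken => place at 9.
798 hashes to 7; 7,8,9 taken => place at 10.
697 hashes to 2; slot 2 is free => place at 2.
284 hashes to 9; 9,10 taken => place at 0.
Table: [284, _, 697, _, _, _, 307, 527, 512, 494, 798]

798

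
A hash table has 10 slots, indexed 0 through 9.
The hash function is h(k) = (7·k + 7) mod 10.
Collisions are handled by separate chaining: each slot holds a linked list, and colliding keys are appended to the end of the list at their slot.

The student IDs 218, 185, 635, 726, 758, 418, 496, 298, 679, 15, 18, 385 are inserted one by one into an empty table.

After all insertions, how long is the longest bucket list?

5

218 -> bucket 3
185 -> bucket 2
635 -> bucket 2 (collision)
726 -> bucket 9
758 -> bucket 3 (collision)
418 -> bucket 3 (collision)
496 -> bucket 9 (collision)
298 -> bucket 3 (collision)
679 -> bucket 0
15 -> bucket 2 (collision)
18 -> bucket 3 (collision)
385 -> bucket 2 (collision)
Final buckets:
0: 679
1: —
2: 185 -> 635 -> 15 -> 385
3: 218 -> 758 -> 418 -> 298 -> 18
4: —
5: —
6: —
7: —
8: —
9: 726 -> 496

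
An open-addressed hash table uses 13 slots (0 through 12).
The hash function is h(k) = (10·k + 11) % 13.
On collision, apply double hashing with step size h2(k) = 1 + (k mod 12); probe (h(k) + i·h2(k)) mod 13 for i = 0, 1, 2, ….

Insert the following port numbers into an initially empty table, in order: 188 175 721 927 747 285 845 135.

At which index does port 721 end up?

188 hashes to 6; slot 6 is free -> place at 6.
175 hashes to 6, h2=8; 6 taken -> place at 1.
721 hashes to 6, h2=2; 6 taken -> place at 8.
927 hashes to 12; slot 12 is free -> place at 12.
747 hashes to 6, h2=4; 6 taken -> place at 10.
285 hashes to 1, h2=10; 1 taken -> place at 11.
845 hashes to 11, h2=6; 11 taken -> place at 4.
135 hashes to 9; slot 9 is free -> place at 9.
Table: [—, 175, —, —, 845, —, 188, —, 721, 135, 747, 285, 927]

8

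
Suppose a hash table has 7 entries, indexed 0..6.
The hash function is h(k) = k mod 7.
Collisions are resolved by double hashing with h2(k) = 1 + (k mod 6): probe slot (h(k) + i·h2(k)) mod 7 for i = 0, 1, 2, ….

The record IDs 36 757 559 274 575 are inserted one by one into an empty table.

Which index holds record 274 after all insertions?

4

36 hashes to 1; slot 1 is free → place at 1.
757 hashes to 1, h2=2; 1 taken → place at 3.
559 hashes to 6; slot 6 is free → place at 6.
274 hashes to 1, h2=5; 1,6 taken → place at 4.
575 hashes to 1, h2=6; 1 taken → place at 0.
Table: [575, 36, _, 757, 274, _, 559]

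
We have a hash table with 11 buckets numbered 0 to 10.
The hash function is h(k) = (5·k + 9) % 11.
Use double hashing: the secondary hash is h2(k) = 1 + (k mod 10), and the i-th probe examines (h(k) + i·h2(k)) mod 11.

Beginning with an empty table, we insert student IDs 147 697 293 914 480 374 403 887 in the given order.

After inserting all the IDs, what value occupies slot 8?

Insert 147: h=7, slot 7 empty → index 7.
Insert 697: h=7, h2=8, slot 7 occupied → index 4.
Insert 293: h=0, slot 0 empty → index 0.
Insert 914: h=3, slot 3 empty → index 3.
Insert 480: h=0, h2=1, slot 0 occupied → index 1.
Insert 374: h=9, slot 9 empty → index 9.
Insert 403: h=0, h2=4, slots 0,4 occupied → index 8.
Insert 887: h=0, h2=8, slots 0,8 occupied → index 5.
Table: [293, 480, —, 914, 697, 887, —, 147, 403, 374, —]

403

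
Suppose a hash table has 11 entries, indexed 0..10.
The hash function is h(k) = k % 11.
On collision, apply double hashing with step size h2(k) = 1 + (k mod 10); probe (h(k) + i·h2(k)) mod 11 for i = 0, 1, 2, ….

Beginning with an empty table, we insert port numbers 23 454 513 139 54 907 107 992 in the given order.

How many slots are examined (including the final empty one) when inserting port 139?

2

23 hashes to 1; slot 1 is free -> place at 1.
454 hashes to 3; slot 3 is free -> place at 3.
513 hashes to 7; slot 7 is free -> place at 7.
139 hashes to 7, h2=10; 7 taken -> place at 6.
54 hashes to 10; slot 10 is free -> place at 10.
907 hashes to 5; slot 5 is free -> place at 5.
107 hashes to 8; slot 8 is free -> place at 8.
992 hashes to 2; slot 2 is free -> place at 2.
Table: [-, 23, 992, 454, -, 907, 139, 513, 107, -, 54]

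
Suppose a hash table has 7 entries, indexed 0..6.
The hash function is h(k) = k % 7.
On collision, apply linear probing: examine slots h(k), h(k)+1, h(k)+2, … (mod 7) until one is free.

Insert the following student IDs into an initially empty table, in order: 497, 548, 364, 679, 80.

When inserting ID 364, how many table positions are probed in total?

2

Insert 497: h=0, slot 0 empty → index 0.
Insert 548: h=2, slot 2 empty → index 2.
Insert 364: h=0, slot 0 occupied → index 1.
Insert 679: h=0, slots 0,1,2 occupied → index 3.
Insert 80: h=3, slot 3 occupied → index 4.
Table: [497, 364, 548, 679, 80, ., .]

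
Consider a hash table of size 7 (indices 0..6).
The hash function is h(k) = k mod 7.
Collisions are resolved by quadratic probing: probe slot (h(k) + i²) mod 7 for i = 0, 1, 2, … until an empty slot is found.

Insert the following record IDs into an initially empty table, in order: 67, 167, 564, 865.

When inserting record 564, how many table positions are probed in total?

2

Insert 67: h=4, slot 4 empty → index 4.
Insert 167: h=6, slot 6 empty → index 6.
Insert 564: h=4, slot 4 occupied → index 5.
Insert 865: h=4, slots 4,5 occupied → index 1.
Table: [—, 865, —, —, 67, 564, 167]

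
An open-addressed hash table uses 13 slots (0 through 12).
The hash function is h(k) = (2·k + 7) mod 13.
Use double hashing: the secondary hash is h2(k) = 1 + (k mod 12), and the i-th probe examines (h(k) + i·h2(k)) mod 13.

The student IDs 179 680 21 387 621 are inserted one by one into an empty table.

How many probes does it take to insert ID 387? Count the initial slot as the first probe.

Insert 179: h=1, slot 1 empty → index 1.
Insert 680: h=2, slot 2 empty → index 2.
Insert 21: h=10, slot 10 empty → index 10.
Insert 387: h=1, h2=4, slot 1 occupied → index 5.
Insert 621: h=1, h2=10, slot 1 occupied → index 11.
Table: [., 179, 680, ., ., 387, ., ., ., ., 21, 621, .]

2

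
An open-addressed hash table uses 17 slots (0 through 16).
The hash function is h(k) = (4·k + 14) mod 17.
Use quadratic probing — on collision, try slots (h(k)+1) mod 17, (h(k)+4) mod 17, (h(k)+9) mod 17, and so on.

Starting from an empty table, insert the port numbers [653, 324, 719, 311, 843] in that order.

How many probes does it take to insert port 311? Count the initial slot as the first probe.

653 hashes to 8; slot 8 is free => place at 8.
324 hashes to 1; slot 1 is free => place at 1.
719 hashes to 0; slot 0 is free => place at 0.
311 hashes to 0; 0,1 taken => place at 4.
843 hashes to 3; slot 3 is free => place at 3.
Table: [719, 324, ∅, 843, 311, ∅, ∅, ∅, 653, ∅, ∅, ∅, ∅, ∅, ∅, ∅, ∅]

3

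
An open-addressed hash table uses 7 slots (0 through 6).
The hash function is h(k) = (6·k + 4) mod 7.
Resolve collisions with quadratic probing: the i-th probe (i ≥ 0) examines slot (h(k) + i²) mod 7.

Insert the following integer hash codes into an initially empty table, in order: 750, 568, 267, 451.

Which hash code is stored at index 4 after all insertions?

750: h=3 → slot 3
568: h=3, probe 3,4 → slot 4
267: h=3, probe 3,4,0 → slot 0
451: h=1 → slot 1
Table: [267, 451, _, 750, 568, _, _]

568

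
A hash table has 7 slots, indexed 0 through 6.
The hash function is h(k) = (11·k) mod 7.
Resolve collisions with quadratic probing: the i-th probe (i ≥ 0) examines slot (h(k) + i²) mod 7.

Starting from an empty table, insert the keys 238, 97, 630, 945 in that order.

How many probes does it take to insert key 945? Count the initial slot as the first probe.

Insert 238: h=0, slot 0 empty → index 0.
Insert 97: h=3, slot 3 empty → index 3.
Insert 630: h=0, slot 0 occupied → index 1.
Insert 945: h=0, slots 0,1 occupied → index 4.
Table: [238, 630, _, 97, 945, _, _]

3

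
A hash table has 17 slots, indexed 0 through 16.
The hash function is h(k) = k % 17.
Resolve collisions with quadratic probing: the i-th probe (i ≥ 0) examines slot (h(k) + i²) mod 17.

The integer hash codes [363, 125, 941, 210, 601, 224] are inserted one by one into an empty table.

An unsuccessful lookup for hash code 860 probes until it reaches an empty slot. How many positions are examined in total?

Insert 363: h=6, slot 6 empty → index 6.
Insert 125: h=6, slot 6 occupied → index 7.
Insert 941: h=6, slots 6,7 occupied → index 10.
Insert 210: h=6, slots 6,7,10 occupied → index 15.
Insert 601: h=6, slots 6,7,10,15 occupied → index 5.
Insert 224: h=3, slot 3 empty → index 3.
Table: [∅, ∅, ∅, 224, ∅, 601, 363, 125, ∅, ∅, 941, ∅, ∅, ∅, ∅, 210, ∅]
Lookup 860: h=10, probe 10,11 → slot 11 empty, not found.

2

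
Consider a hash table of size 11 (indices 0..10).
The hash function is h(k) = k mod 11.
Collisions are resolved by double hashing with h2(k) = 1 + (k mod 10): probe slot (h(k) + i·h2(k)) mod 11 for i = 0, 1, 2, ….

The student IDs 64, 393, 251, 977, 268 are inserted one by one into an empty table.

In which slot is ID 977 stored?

64 hashes to 9; slot 9 is free => place at 9.
393 hashes to 8; slot 8 is free => place at 8.
251 hashes to 9, h2=2; 9 taken => place at 0.
977 hashes to 9, h2=8; 9 taken => place at 6.
268 hashes to 4; slot 4 is free => place at 4.
Table: [251, -, -, -, 268, -, 977, -, 393, 64, -]

6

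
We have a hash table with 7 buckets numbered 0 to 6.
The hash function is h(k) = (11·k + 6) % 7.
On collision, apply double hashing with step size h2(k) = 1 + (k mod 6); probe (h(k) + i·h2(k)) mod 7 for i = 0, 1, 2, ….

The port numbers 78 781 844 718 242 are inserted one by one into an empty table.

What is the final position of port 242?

78 hashes to 3; slot 3 is free -> place at 3.
781 hashes to 1; slot 1 is free -> place at 1.
844 hashes to 1, h2=5; 1 taken -> place at 6.
718 hashes to 1, h2=5; 1,6 taken -> place at 4.
242 hashes to 1, h2=3; 1,4 taken -> place at 0.
Table: [242, 781, —, 78, 718, —, 844]

0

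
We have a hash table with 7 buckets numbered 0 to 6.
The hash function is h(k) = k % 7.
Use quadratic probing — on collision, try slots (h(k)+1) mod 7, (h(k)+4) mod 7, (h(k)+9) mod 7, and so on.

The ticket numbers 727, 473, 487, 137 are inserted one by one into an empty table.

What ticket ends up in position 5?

Insert 727: h=6, slot 6 empty → index 6.
Insert 473: h=4, slot 4 empty → index 4.
Insert 487: h=4, slot 4 occupied → index 5.
Insert 137: h=4, slots 4,5 occupied → index 1.
Table: [., 137, ., ., 473, 487, 727]

487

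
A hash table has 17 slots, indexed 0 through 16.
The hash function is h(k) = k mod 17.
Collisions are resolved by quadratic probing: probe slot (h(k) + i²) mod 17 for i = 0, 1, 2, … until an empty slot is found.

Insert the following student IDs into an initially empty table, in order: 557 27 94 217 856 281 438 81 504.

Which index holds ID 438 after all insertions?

0

557: h=13 → slot 13
27: h=10 → slot 10
94: h=9 → slot 9
217: h=13, probe 13,14 → slot 14
856: h=6 → slot 6
281: h=9, probe 9,10,13,1 → slot 1
438: h=13, probe 13,14,0 → slot 0
81: h=13, probe 13,14,0,5 → slot 5
504: h=11 → slot 11
Table: [438, 281, ., ., ., 81, 856, ., ., 94, 27, 504, ., 557, 217, ., .]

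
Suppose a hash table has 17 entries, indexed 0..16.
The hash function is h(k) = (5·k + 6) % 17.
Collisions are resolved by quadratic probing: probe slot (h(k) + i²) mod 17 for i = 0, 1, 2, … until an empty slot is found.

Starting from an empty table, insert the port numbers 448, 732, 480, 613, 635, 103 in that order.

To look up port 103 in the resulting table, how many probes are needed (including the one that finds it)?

3

448: h=2 -> slot 2
732: h=11 -> slot 11
480: h=9 -> slot 9
613: h=11, probe 11,12 -> slot 12
635: h=2, probe 2,3 -> slot 3
103: h=11, probe 11,12,15 -> slot 15
Table: [—, —, 448, 635, —, —, —, —, —, 480, —, 732, 613, —, —, 103, —]
Lookup 103: h=11, probe 11,12,15 → found at 15.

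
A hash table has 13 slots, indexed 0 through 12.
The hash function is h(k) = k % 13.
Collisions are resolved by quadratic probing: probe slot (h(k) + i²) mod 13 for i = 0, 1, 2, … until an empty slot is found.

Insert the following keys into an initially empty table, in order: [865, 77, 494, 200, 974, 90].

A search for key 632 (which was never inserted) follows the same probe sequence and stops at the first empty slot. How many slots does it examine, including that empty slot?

865 hashes to 7; slot 7 is free -> place at 7.
77 hashes to 12; slot 12 is free -> place at 12.
494 hashes to 0; slot 0 is free -> place at 0.
200 hashes to 5; slot 5 is free -> place at 5.
974 hashes to 12; 12,0 taken -> place at 3.
90 hashes to 12; 12,0,3 taken -> place at 8.
Table: [494, -, -, 974, -, 200, -, 865, 90, -, -, -, 77]
Lookup 632: h=8, probe 8,9 → slot 9 empty, not found.

2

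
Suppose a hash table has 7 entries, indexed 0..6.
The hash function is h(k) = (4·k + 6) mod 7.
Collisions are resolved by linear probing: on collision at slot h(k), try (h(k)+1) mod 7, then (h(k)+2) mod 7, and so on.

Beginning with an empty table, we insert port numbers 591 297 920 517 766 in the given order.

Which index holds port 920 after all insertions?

591: h=4 → slot 4
297: h=4, probe 4,5 → slot 5
920: h=4, probe 4,5,6 → slot 6
517: h=2 → slot 2
766: h=4, probe 4,5,6,0 → slot 0
Table: [766, ., 517, ., 591, 297, 920]

6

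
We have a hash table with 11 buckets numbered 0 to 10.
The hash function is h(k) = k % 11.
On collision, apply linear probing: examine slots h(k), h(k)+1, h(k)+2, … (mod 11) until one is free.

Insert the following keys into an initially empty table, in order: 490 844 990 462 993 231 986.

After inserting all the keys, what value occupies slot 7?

986

Insert 490: h=6, slot 6 empty -> index 6.
Insert 844: h=8, slot 8 empty -> index 8.
Insert 990: h=0, slot 0 empty -> index 0.
Insert 462: h=0, slot 0 occupied -> index 1.
Insert 993: h=3, slot 3 empty -> index 3.
Insert 231: h=0, slots 0,1 occupied -> index 2.
Insert 986: h=7, slot 7 empty -> index 7.
Table: [990, 462, 231, 993, —, —, 490, 986, 844, —, —]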